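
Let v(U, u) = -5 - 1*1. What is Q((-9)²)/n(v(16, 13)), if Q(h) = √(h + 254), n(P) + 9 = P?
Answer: -√335/15 ≈ -1.2202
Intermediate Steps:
v(U, u) = -6 (v(U, u) = -5 - 1 = -6)
n(P) = -9 + P
Q(h) = √(254 + h)
Q((-9)²)/n(v(16, 13)) = √(254 + (-9)²)/(-9 - 6) = √(254 + 81)/(-15) = √335*(-1/15) = -√335/15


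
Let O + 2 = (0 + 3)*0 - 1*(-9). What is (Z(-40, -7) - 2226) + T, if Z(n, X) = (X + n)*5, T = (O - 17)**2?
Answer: -2361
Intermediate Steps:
O = 7 (O = -2 + ((0 + 3)*0 - 1*(-9)) = -2 + (3*0 + 9) = -2 + (0 + 9) = -2 + 9 = 7)
T = 100 (T = (7 - 17)**2 = (-10)**2 = 100)
Z(n, X) = 5*X + 5*n
(Z(-40, -7) - 2226) + T = ((5*(-7) + 5*(-40)) - 2226) + 100 = ((-35 - 200) - 2226) + 100 = (-235 - 2226) + 100 = -2461 + 100 = -2361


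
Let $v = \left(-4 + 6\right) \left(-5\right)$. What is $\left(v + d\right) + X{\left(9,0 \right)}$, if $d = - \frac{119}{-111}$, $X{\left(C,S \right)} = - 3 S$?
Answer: $- \frac{991}{111} \approx -8.9279$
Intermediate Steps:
$v = -10$ ($v = 2 \left(-5\right) = -10$)
$d = \frac{119}{111}$ ($d = \left(-119\right) \left(- \frac{1}{111}\right) = \frac{119}{111} \approx 1.0721$)
$\left(v + d\right) + X{\left(9,0 \right)} = \left(-10 + \frac{119}{111}\right) - 0 = - \frac{991}{111} + 0 = - \frac{991}{111}$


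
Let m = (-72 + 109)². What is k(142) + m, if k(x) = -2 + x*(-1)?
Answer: 1225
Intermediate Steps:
k(x) = -2 - x
m = 1369 (m = 37² = 1369)
k(142) + m = (-2 - 1*142) + 1369 = (-2 - 142) + 1369 = -144 + 1369 = 1225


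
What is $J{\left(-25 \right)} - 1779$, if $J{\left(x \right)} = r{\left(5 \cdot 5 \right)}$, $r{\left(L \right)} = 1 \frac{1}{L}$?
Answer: $- \frac{44474}{25} \approx -1779.0$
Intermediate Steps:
$r{\left(L \right)} = \frac{1}{L}$
$J{\left(x \right)} = \frac{1}{25}$ ($J{\left(x \right)} = \frac{1}{5 \cdot 5} = \frac{1}{25}$)
$J{\left(-25 \right)} - 1779 = \frac{1}{25} - 1779 = - \frac{44474}{25}$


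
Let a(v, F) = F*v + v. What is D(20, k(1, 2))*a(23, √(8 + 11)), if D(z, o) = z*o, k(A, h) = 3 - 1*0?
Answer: 1380 + 1380*√19 ≈ 7395.3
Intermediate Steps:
k(A, h) = 3 (k(A, h) = 3 + 0 = 3)
a(v, F) = v + F*v
D(z, o) = o*z
D(20, k(1, 2))*a(23, √(8 + 11)) = (3*20)*(23*(1 + √(8 + 11))) = 60*(23*(1 + √19)) = 60*(23 + 23*√19) = 1380 + 1380*√19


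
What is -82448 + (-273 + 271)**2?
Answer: -82444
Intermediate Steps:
-82448 + (-273 + 271)**2 = -82448 + (-2)**2 = -82448 + 4 = -82444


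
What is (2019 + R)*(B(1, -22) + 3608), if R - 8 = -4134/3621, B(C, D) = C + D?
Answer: 515939521/71 ≈ 7.2668e+6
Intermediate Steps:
R = 8278/1207 (R = 8 - 4134/3621 = 8 - 4134*1/3621 = 8 - 1378/1207 = 8278/1207 ≈ 6.8583)
(2019 + R)*(B(1, -22) + 3608) = (2019 + 8278/1207)*((1 - 22) + 3608) = 2445211*(-21 + 3608)/1207 = (2445211/1207)*3587 = 515939521/71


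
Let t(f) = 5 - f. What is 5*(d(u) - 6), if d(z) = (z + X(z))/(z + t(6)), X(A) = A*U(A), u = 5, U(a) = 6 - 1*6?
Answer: -95/4 ≈ -23.750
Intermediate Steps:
U(a) = 0 (U(a) = 6 - 6 = 0)
X(A) = 0 (X(A) = A*0 = 0)
d(z) = z/(-1 + z) (d(z) = (z + 0)/(z + (5 - 1*6)) = z/(z + (5 - 6)) = z/(z - 1) = z/(-1 + z))
5*(d(u) - 6) = 5*(5/(-1 + 5) - 6) = 5*(5/4 - 6) = 5*(-19/4) = -95/4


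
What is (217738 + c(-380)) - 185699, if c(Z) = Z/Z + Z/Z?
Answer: 32041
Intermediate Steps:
c(Z) = 2 (c(Z) = 1 + 1 = 2)
(217738 + c(-380)) - 185699 = (217738 + 2) - 185699 = 217740 - 185699 = 32041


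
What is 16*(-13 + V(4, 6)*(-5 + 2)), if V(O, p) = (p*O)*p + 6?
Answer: -7408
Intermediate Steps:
V(O, p) = 6 + O*p**2 (V(O, p) = (O*p)*p + 6 = O*p**2 + 6 = 6 + O*p**2)
16*(-13 + V(4, 6)*(-5 + 2)) = 16*(-13 + (6 + 4*6**2)*(-5 + 2)) = 16*(-13 + (6 + 4*36)*(-3)) = 16*(-13 + (6 + 144)*(-3)) = 16*(-13 + 150*(-3)) = 16*(-13 - 450) = 16*(-463) = -7408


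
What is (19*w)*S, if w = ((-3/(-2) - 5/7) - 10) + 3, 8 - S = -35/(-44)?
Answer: -524001/616 ≈ -850.65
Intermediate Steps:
S = 317/44 (S = 8 - (-35)/(-44) = 8 - (-35)*(-1)/44 = 8 - 1*35/44 = 8 - 35/44 = 317/44 ≈ 7.2045)
w = -87/14 (w = ((-3*(-½) - 5*⅐) - 10) + 3 = ((3/2 - 5/7) - 10) + 3 = (11/14 - 10) + 3 = -129/14 + 3 = -87/14 ≈ -6.2143)
(19*w)*S = (19*(-87/14))*(317/44) = -1653/14*317/44 = -524001/616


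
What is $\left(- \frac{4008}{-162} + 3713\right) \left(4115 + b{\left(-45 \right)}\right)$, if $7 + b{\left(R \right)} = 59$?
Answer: $\frac{46725497}{3} \approx 1.5575 \cdot 10^{7}$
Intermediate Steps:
$b{\left(R \right)} = 52$ ($b{\left(R \right)} = -7 + 59 = 52$)
$\left(- \frac{4008}{-162} + 3713\right) \left(4115 + b{\left(-45 \right)}\right) = \left(- \frac{4008}{-162} + 3713\right) \left(4115 + 52\right) = \left(\left(-4008\right) \left(- \frac{1}{162}\right) + 3713\right) 4167 = \left(\frac{668}{27} + 3713\right) 4167 = \frac{100919}{27} \cdot 4167 = \frac{46725497}{3}$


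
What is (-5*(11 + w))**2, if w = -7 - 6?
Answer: 100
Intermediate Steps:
w = -13
(-5*(11 + w))**2 = (-5*(11 - 13))**2 = (-5*(-2))**2 = 10**2 = 100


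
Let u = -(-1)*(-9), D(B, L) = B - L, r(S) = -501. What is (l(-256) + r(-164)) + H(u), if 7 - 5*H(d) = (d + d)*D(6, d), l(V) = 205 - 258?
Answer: -2493/5 ≈ -498.60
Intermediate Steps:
l(V) = -53
u = -9 (u = -1*9 = -9)
H(d) = 7/5 - 2*d*(6 - d)/5 (H(d) = 7/5 - (d + d)*(6 - d)/5 = 7/5 - 2*d*(6 - d)/5)
(l(-256) + r(-164)) + H(u) = (-53 - 501) + (7/5 + (⅖)*(-9)*(-6 - 9)) = -554 + (7/5 + (⅖)*(-9)*(-15)) = -554 + (7/5 + 54) = -554 + 277/5 = -2493/5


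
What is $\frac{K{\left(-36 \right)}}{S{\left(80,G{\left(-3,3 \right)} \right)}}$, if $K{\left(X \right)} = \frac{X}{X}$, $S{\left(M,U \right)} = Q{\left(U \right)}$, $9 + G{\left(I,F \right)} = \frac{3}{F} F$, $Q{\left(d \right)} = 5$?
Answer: $\frac{1}{5} \approx 0.2$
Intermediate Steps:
$G{\left(I,F \right)} = -6$ ($G{\left(I,F \right)} = -9 + \frac{3}{F} F = -9 + 3 = -6$)
$S{\left(M,U \right)} = 5$
$K{\left(X \right)} = 1$
$\frac{K{\left(-36 \right)}}{S{\left(80,G{\left(-3,3 \right)} \right)}} = 1 \cdot \frac{1}{5} = \frac{1}{5}$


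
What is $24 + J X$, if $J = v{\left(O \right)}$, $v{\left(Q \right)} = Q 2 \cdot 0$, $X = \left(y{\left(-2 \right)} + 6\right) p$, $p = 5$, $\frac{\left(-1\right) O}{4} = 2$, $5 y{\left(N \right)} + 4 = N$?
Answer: $24$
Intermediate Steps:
$y{\left(N \right)} = - \frac{4}{5} + \frac{N}{5}$
$O = -8$ ($O = \left(-4\right) 2 = -8$)
$X = 24$ ($X = \left(\left(- \frac{4}{5} + \frac{1}{5} \left(-2\right)\right) + 6\right) 5 = \left(\left(- \frac{4}{5} - \frac{2}{5}\right) + 6\right) 5 = \left(- \frac{6}{5} + 6\right) 5 = \frac{24}{5} \cdot 5 = 24$)
$v{\left(Q \right)} = 0$ ($v{\left(Q \right)} = 2 Q 0 = 0$)
$J = 0$
$24 + J X = 24 + 0 \cdot 24 = 24 + 0 = 24$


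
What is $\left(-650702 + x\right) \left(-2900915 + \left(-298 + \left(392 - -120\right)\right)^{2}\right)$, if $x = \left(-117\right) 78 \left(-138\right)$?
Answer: $-1737870963634$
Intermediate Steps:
$x = 1259388$ ($x = \left(-9126\right) \left(-138\right) = 1259388$)
$\left(-650702 + x\right) \left(-2900915 + \left(-298 + \left(392 - -120\right)\right)^{2}\right) = \left(-650702 + 1259388\right) \left(-2900915 + \left(-298 + \left(392 - -120\right)\right)^{2}\right) = 608686 \left(-2900915 + \left(-298 + \left(392 + 120\right)\right)^{2}\right) = 608686 \left(-2900915 + \left(-298 + 512\right)^{2}\right) = 608686 \left(-2900915 + 214^{2}\right) = 608686 \left(-2900915 + 45796\right) = 608686 \left(-2855119\right) = -1737870963634$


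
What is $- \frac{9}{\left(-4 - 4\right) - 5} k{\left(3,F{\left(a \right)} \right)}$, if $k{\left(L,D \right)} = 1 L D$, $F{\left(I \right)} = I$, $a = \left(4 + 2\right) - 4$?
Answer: $\frac{54}{13} \approx 4.1538$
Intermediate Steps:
$a = 2$ ($a = 6 - 4 = 2$)
$k{\left(L,D \right)} = D L$ ($k{\left(L,D \right)} = L D = D L$)
$- \frac{9}{\left(-4 - 4\right) - 5} k{\left(3,F{\left(a \right)} \right)} = - \frac{9}{\left(-4 - 4\right) - 5} \cdot 2 \cdot 3 = - \frac{9}{-8 - 5} \cdot 6 = - \frac{9}{-13} \cdot 6 = \left(-9\right) \left(- \frac{1}{13}\right) 6 = \frac{9}{13} \cdot 6 = \frac{54}{13}$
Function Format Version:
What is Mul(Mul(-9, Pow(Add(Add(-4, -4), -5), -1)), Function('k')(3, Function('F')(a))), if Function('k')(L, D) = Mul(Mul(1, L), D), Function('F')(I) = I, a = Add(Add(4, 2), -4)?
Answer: Rational(54, 13) ≈ 4.1538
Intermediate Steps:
a = 2 (a = Add(6, -4) = 2)
Function('k')(L, D) = Mul(D, L) (Function('k')(L, D) = Mul(L, D) = Mul(D, L))
Mul(Mul(-9, Pow(Add(Add(-4, -4), -5), -1)), Function('k')(3, Function('F')(a))) = Mul(Mul(-9, Pow(Add(Add(-4, -4), -5), -1)), Mul(2, 3)) = Mul(Mul(-9, Pow(Add(-8, -5), -1)), 6) = Mul(Mul(-9, Pow(-13, -1)), 6) = Mul(Mul(-9, Rational(-1, 13)), 6) = Mul(Rational(9, 13), 6) = Rational(54, 13)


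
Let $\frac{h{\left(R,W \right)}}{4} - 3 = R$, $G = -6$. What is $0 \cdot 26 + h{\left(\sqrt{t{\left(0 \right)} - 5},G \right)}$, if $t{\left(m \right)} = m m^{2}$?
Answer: $12 + 4 i \sqrt{5} \approx 12.0 + 8.9443 i$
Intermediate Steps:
$t{\left(m \right)} = m^{3}$
$h{\left(R,W \right)} = 12 + 4 R$
$0 \cdot 26 + h{\left(\sqrt{t{\left(0 \right)} - 5},G \right)} = 0 \cdot 26 + \left(12 + 4 \sqrt{0^{3} - 5}\right) = 0 + \left(12 + 4 \sqrt{0 - 5}\right) = 0 + \left(12 + 4 \sqrt{-5}\right) = 0 + \left(12 + 4 i \sqrt{5}\right) = 12 + 4 i \sqrt{5}$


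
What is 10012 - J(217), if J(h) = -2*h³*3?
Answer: 61319890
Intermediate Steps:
J(h) = -6*h³
10012 - J(217) = 10012 - (-6)*217³ = 10012 - (-6)*10218313 = 10012 - 1*(-61309878) = 10012 + 61309878 = 61319890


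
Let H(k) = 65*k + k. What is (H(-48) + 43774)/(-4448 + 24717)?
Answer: 40606/20269 ≈ 2.0034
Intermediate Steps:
H(k) = 66*k
(H(-48) + 43774)/(-4448 + 24717) = (66*(-48) + 43774)/(-4448 + 24717) = (-3168 + 43774)/20269 = 40606*(1/20269) = 40606/20269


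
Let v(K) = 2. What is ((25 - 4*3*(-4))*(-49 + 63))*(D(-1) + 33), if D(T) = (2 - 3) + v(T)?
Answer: 34748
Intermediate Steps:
D(T) = 1 (D(T) = (2 - 3) + 2 = -1 + 2 = 1)
((25 - 4*3*(-4))*(-49 + 63))*(D(-1) + 33) = ((25 - 4*3*(-4))*(-49 + 63))*(1 + 33) = ((25 - 12*(-4))*14)*34 = ((25 + 48)*14)*34 = (73*14)*34 = 1022*34 = 34748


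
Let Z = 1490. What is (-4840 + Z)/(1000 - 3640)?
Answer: 335/264 ≈ 1.2689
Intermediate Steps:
(-4840 + Z)/(1000 - 3640) = (-4840 + 1490)/(1000 - 3640) = -3350/(-2640) = -3350*(-1/2640) = 335/264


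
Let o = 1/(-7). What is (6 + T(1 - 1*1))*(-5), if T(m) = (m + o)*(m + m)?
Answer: -30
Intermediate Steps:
o = -⅐ ≈ -0.14286
T(m) = 2*m*(-⅐ + m) (T(m) = (m - ⅐)*(m + m) = (-⅐ + m)*(2*m) = 2*m*(-⅐ + m))
(6 + T(1 - 1*1))*(-5) = (6 + 2*(1 - 1*1)*(-1 + 7*(1 - 1*1))/7)*(-5) = (6 + 2*(1 - 1)*(-1 + 7*(1 - 1))/7)*(-5) = (6 + (2/7)*0*(-1 + 7*0))*(-5) = (6 + (2/7)*0*(-1 + 0))*(-5) = (6 + (2/7)*0*(-1))*(-5) = (6 + 0)*(-5) = 6*(-5) = -30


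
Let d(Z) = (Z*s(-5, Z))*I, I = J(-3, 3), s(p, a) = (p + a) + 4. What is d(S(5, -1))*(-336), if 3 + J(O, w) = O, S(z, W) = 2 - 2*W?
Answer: 24192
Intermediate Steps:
s(p, a) = 4 + a + p (s(p, a) = (a + p) + 4 = 4 + a + p)
J(O, w) = -3 + O
I = -6 (I = -3 - 3 = -6)
d(Z) = -6*Z*(-1 + Z) (d(Z) = (Z*(4 + Z - 5))*(-6) = (Z*(-1 + Z))*(-6) = -6*Z*(-1 + Z))
d(S(5, -1))*(-336) = (6*(2 - 2*(-1))*(1 - (2 - 2*(-1))))*(-336) = (6*(2 + 2)*(1 - (2 + 2)))*(-336) = (6*4*(1 - 1*4))*(-336) = (6*4*(1 - 4))*(-336) = (6*4*(-3))*(-336) = -72*(-336) = 24192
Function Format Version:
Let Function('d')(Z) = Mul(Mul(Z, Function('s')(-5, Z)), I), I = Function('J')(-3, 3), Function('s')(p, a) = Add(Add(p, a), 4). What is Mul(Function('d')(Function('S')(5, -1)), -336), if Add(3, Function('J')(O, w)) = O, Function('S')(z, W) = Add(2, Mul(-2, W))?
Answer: 24192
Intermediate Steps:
Function('s')(p, a) = Add(4, a, p) (Function('s')(p, a) = Add(Add(a, p), 4) = Add(4, a, p))
Function('J')(O, w) = Add(-3, O)
I = -6 (I = Add(-3, -3) = -6)
Function('d')(Z) = Mul(-6, Z, Add(-1, Z)) (Function('d')(Z) = Mul(Mul(Z, Add(4, Z, -5)), -6) = Mul(Mul(Z, Add(-1, Z)), -6) = Mul(-6, Z, Add(-1, Z)))
Mul(Function('d')(Function('S')(5, -1)), -336) = Mul(Mul(6, Add(2, Mul(-2, -1)), Add(1, Mul(-1, Add(2, Mul(-2, -1))))), -336) = Mul(Mul(6, Add(2, 2), Add(1, Mul(-1, Add(2, 2)))), -336) = Mul(Mul(6, 4, Add(1, Mul(-1, 4))), -336) = Mul(Mul(6, 4, Add(1, -4)), -336) = Mul(Mul(6, 4, -3), -336) = Mul(-72, -336) = 24192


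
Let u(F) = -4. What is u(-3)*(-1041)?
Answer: 4164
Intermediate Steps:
u(-3)*(-1041) = -4*(-1041) = 4164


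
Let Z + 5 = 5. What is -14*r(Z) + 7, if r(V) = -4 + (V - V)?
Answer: 63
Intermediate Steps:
Z = 0 (Z = -5 + 5 = 0)
r(V) = -4 (r(V) = -4 + 0 = -4)
-14*r(Z) + 7 = -14*(-4) + 7 = 56 + 7 = 63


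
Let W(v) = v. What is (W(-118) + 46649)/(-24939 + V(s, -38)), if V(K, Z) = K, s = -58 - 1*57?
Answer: -46531/25054 ≈ -1.8572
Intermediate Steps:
s = -115 (s = -58 - 57 = -115)
(W(-118) + 46649)/(-24939 + V(s, -38)) = (-118 + 46649)/(-24939 - 115) = 46531/(-25054) = 46531*(-1/25054) = -46531/25054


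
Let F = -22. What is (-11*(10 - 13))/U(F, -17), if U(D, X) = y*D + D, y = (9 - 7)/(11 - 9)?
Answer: -3/4 ≈ -0.75000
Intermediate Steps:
y = 1 (y = 2/2 = 2*(1/2) = 1)
U(D, X) = 2*D (U(D, X) = 1*D + D = D + D = 2*D)
(-11*(10 - 13))/U(F, -17) = (-11*(10 - 13))/((2*(-22))) = -11*(-3)/(-44) = 33*(-1/44) = -3/4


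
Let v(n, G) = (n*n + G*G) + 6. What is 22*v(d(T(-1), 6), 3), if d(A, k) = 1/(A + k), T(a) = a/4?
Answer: 174922/529 ≈ 330.67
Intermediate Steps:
T(a) = a/4 (T(a) = a*(¼) = a/4)
v(n, G) = 6 + G² + n² (v(n, G) = (n² + G²) + 6 = (G² + n²) + 6 = 6 + G² + n²)
22*v(d(T(-1), 6), 3) = 22*(6 + 3² + (1/((¼)*(-1) + 6))²) = 22*(6 + 9 + (1/(-¼ + 6))²) = 22*(6 + 9 + (1/(23/4))²) = 22*(6 + 9 + (4/23)²) = 22*(6 + 9 + 16/529) = 22*(7951/529) = 174922/529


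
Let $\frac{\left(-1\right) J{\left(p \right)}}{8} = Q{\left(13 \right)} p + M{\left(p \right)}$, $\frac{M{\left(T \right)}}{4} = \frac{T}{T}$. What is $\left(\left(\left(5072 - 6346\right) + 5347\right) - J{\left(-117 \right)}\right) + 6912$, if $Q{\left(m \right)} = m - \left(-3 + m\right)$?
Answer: $8209$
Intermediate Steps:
$M{\left(T \right)} = 4$ ($M{\left(T \right)} = 4 \frac{T}{T} = 4 \cdot 1 = 4$)
$Q{\left(m \right)} = 3$ ($Q{\left(m \right)} = m - \left(-3 + m\right) = 3$)
$J{\left(p \right)} = -32 - 24 p$ ($J{\left(p \right)} = - 8 \left(3 p + 4\right) = - 8 \left(4 + 3 p\right) = -32 - 24 p$)
$\left(\left(\left(5072 - 6346\right) + 5347\right) - J{\left(-117 \right)}\right) + 6912 = \left(\left(\left(5072 - 6346\right) + 5347\right) - \left(-32 - -2808\right)\right) + 6912 = \left(\left(-1274 + 5347\right) - \left(-32 + 2808\right)\right) + 6912 = \left(4073 - 2776\right) + 6912 = 1297 + 6912 = 8209$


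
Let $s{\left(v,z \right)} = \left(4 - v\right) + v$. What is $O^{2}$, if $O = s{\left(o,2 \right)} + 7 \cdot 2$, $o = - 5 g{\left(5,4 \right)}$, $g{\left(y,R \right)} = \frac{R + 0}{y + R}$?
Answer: $324$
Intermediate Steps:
$g{\left(y,R \right)} = \frac{R}{R + y}$
$o = - \frac{20}{9}$ ($o = - 5 \frac{4}{4 + 5} = - 5 \cdot \frac{4}{9} = - 5 \cdot 4 \cdot \frac{1}{9} = \left(-5\right) \frac{4}{9} = - \frac{20}{9} \approx -2.2222$)
$s{\left(v,z \right)} = 4$
$O = 18$ ($O = 4 + 7 \cdot 2 = 4 + 14 = 18$)
$O^{2} = 18^{2} = 324$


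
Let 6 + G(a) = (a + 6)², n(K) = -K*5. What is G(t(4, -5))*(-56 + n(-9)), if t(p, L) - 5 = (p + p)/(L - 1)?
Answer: -8657/9 ≈ -961.89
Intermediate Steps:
t(p, L) = 5 + 2*p/(-1 + L) (t(p, L) = 5 + (p + p)/(L - 1) = 5 + (2*p)/(-1 + L) = 5 + 2*p/(-1 + L))
n(K) = -5*K
G(a) = -6 + (6 + a)² (G(a) = -6 + (a + 6)² = -6 + (6 + a)²)
G(t(4, -5))*(-56 + n(-9)) = (-6 + (6 + (-5 + 2*4 + 5*(-5))/(-1 - 5))²)*(-56 - 5*(-9)) = (-6 + (6 + (-5 + 8 - 25)/(-6))²)*(-56 + 45) = (-6 + (6 - ⅙*(-22))²)*(-11) = (-6 + (6 + 11/3)²)*(-11) = (-6 + (29/3)²)*(-11) = (-6 + 841/9)*(-11) = (787/9)*(-11) = -8657/9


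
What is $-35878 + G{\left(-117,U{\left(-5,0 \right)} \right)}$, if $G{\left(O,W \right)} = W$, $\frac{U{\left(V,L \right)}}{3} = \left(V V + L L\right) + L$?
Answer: $-35803$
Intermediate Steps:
$U{\left(V,L \right)} = 3 L + 3 L^{2} + 3 V^{2}$ ($U{\left(V,L \right)} = 3 \left(\left(V V + L L\right) + L\right) = 3 \left(\left(V^{2} + L^{2}\right) + L\right) = 3 \left(\left(L^{2} + V^{2}\right) + L\right) = 3 \left(L + L^{2} + V^{2}\right) = 3 L + 3 L^{2} + 3 V^{2}$)
$-35878 + G{\left(-117,U{\left(-5,0 \right)} \right)} = -35878 + \left(3 \cdot 0 + 3 \cdot 0^{2} + 3 \left(-5\right)^{2}\right) = -35878 + \left(0 + 3 \cdot 0 + 3 \cdot 25\right) = -35878 + \left(0 + 0 + 75\right) = -35878 + 75 = -35803$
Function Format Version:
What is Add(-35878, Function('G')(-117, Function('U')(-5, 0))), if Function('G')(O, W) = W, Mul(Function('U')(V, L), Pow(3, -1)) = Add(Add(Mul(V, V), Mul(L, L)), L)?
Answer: -35803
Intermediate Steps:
Function('U')(V, L) = Add(Mul(3, L), Mul(3, Pow(L, 2)), Mul(3, Pow(V, 2))) (Function('U')(V, L) = Mul(3, Add(Add(Mul(V, V), Mul(L, L)), L)) = Mul(3, Add(Add(Pow(V, 2), Pow(L, 2)), L)) = Mul(3, Add(Add(Pow(L, 2), Pow(V, 2)), L)) = Mul(3, Add(L, Pow(L, 2), Pow(V, 2))) = Add(Mul(3, L), Mul(3, Pow(L, 2)), Mul(3, Pow(V, 2))))
Add(-35878, Function('G')(-117, Function('U')(-5, 0))) = Add(-35878, Add(Mul(3, 0), Mul(3, Pow(0, 2)), Mul(3, Pow(-5, 2)))) = Add(-35878, Add(0, Mul(3, 0), Mul(3, 25))) = Add(-35878, Add(0, 0, 75)) = Add(-35878, 75) = -35803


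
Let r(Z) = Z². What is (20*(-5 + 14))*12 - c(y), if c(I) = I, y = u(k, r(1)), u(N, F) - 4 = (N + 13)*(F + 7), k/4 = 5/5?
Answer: 2020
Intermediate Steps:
k = 4 (k = 4*(5/5) = 4*(5*(⅕)) = 4*1 = 4)
u(N, F) = 4 + (7 + F)*(13 + N) (u(N, F) = 4 + (N + 13)*(F + 7) = 4 + (13 + N)*(7 + F) = 4 + (7 + F)*(13 + N))
y = 140 (y = 95 + 7*4 + 13*1² + 1²*4 = 95 + 28 + 13*1 + 1*4 = 95 + 28 + 13 + 4 = 140)
(20*(-5 + 14))*12 - c(y) = (20*(-5 + 14))*12 - 1*140 = (20*9)*12 - 140 = 180*12 - 140 = 2160 - 140 = 2020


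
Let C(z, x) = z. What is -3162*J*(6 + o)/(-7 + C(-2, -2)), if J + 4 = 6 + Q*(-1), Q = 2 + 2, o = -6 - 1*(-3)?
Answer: -2108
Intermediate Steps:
o = -3 (o = -6 + 3 = -3)
Q = 4
J = -2 (J = -4 + (6 + 4*(-1)) = -4 + (6 - 4) = -4 + 2 = -2)
-3162*J*(6 + o)/(-7 + C(-2, -2)) = -(-6324)*(6 - 3)/(-7 - 2) = -(-6324)*3/(-9) = -(-6324)*3*(-⅑) = -(-6324)*(-1)/3 = -3162*⅔ = -2108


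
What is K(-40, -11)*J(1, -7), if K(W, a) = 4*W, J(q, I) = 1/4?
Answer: -40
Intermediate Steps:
J(q, I) = ¼
K(-40, -11)*J(1, -7) = (4*(-40))*(¼) = -160*¼ = -40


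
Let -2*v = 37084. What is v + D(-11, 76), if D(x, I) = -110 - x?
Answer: -18641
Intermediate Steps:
v = -18542 (v = -1/2*37084 = -18542)
v + D(-11, 76) = -18542 + (-110 - 1*(-11)) = -18542 + (-110 + 11) = -18542 - 99 = -18641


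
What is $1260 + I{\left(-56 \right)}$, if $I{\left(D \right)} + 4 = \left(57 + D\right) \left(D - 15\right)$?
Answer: $1185$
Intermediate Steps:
$I{\left(D \right)} = -4 + \left(-15 + D\right) \left(57 + D\right)$ ($I{\left(D \right)} = -4 + \left(57 + D\right) \left(D - 15\right) = -4 + \left(57 + D\right) \left(-15 + D\right) = -4 + \left(-15 + D\right) \left(57 + D\right)$)
$1260 + I{\left(-56 \right)} = 1260 + \left(-859 + \left(-56\right)^{2} + 42 \left(-56\right)\right) = 1260 - 75 = 1185$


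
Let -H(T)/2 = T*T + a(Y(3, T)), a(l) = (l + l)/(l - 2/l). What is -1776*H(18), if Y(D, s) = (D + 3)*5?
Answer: 519927552/449 ≈ 1.1580e+6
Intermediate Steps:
Y(D, s) = 15 + 5*D (Y(D, s) = (3 + D)*5 = 15 + 5*D)
a(l) = 2*l/(l - 2/l) (a(l) = (2*l)/(l - 2/l) = 2*l/(l - 2/l))
H(T) = -1800/449 - 2*T² (H(T) = -2*(T*T + 2*(15 + 5*3)²/(-2 + (15 + 5*3)²)) = -2*(T² + 2*(15 + 15)²/(-2 + (15 + 15)²)) = -2*(T² + 2*30²/(-2 + 30²)) = -2*(T² + 2*900/(-2 + 900)) = -2*(T² + 2*900/898) = -2*(T² + 2*900*(1/898)) = -2*(T² + 900/449) = -2*(900/449 + T²) = -1800/449 - 2*T²)
-1776*H(18) = -1776*(-1800/449 - 2*18²) = -1776*(-1800/449 - 2*324) = -1776*(-1800/449 - 648) = -1776*(-292752/449) = 519927552/449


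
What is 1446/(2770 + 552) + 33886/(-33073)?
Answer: -32372867/54934253 ≈ -0.58930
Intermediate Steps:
1446/(2770 + 552) + 33886/(-33073) = 1446/3322 + 33886*(-1/33073) = 1446*(1/3322) - 33886/33073 = 723/1661 - 33886/33073 = -32372867/54934253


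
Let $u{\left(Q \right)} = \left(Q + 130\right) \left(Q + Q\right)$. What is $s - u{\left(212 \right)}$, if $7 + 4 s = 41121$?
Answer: $- \frac{269459}{2} \approx -1.3473 \cdot 10^{5}$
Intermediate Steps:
$u{\left(Q \right)} = 2 Q \left(130 + Q\right)$ ($u{\left(Q \right)} = \left(130 + Q\right) 2 Q = 2 Q \left(130 + Q\right)$)
$s = \frac{20557}{2}$ ($s = - \frac{7}{4} + \frac{1}{4} \cdot 41121 = - \frac{7}{4} + \frac{41121}{4} = \frac{20557}{2} \approx 10279.0$)
$s - u{\left(212 \right)} = \frac{20557}{2} - 2 \cdot 212 \left(130 + 212\right) = \frac{20557}{2} - 2 \cdot 212 \cdot 342 = \frac{20557}{2} - 145008 = - \frac{269459}{2}$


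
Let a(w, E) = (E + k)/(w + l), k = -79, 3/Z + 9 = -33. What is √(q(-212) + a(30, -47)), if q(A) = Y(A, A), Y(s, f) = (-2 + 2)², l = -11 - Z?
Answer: 14*I*√267/89 ≈ 2.5704*I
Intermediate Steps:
Z = -1/14 (Z = 3/(-9 - 33) = 3/(-42) = 3*(-1/42) = -1/14 ≈ -0.071429)
l = -153/14 (l = -11 - 1*(-1/14) = -11 + 1/14 = -153/14 ≈ -10.929)
Y(s, f) = 0 (Y(s, f) = 0² = 0)
a(w, E) = (-79 + E)/(-153/14 + w) (a(w, E) = (E - 79)/(w - 153/14) = (-79 + E)/(-153/14 + w))
q(A) = 0
√(q(-212) + a(30, -47)) = √(0 + 14*(-79 - 47)/(-153 + 14*30)) = √(0 + 14*(-126)/(-153 + 420)) = √(0 + 14*(-126)/267) = √(0 + 14*(1/267)*(-126)) = √(0 - 588/89) = √(-588/89) = 14*I*√267/89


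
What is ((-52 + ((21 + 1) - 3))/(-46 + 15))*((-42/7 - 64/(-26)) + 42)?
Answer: 16500/403 ≈ 40.943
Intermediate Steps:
((-52 + ((21 + 1) - 3))/(-46 + 15))*((-42/7 - 64/(-26)) + 42) = ((-52 + (22 - 3))/(-31))*((-42*1/7 - 64*(-1/26)) + 42) = ((-52 + 19)*(-1/31))*((-6 + 32/13) + 42) = (-33*(-1/31))*(-46/13 + 42) = (33/31)*(500/13) = 16500/403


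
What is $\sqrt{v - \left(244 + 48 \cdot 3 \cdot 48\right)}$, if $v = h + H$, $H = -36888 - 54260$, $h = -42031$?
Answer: $i \sqrt{140335} \approx 374.61 i$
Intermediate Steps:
$H = -91148$ ($H = -36888 - 54260 = -91148$)
$v = -133179$ ($v = -42031 - 91148 = -133179$)
$\sqrt{v - \left(244 + 48 \cdot 3 \cdot 48\right)} = \sqrt{-133179 - \left(244 + 48 \cdot 3 \cdot 48\right)} = \sqrt{-133179 - 7156} = \sqrt{-140335} = i \sqrt{140335}$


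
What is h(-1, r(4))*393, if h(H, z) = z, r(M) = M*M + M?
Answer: 7860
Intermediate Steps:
r(M) = M + M**2 (r(M) = M**2 + M = M + M**2)
h(-1, r(4))*393 = (4*(1 + 4))*393 = (4*5)*393 = 20*393 = 7860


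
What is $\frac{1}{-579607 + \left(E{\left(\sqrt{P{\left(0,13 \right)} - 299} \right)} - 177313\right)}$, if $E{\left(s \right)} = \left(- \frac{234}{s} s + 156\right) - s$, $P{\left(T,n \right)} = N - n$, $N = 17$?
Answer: $\frac{i}{\sqrt{295} - 756998 i} \approx -1.321 \cdot 10^{-6} + 2.9972 \cdot 10^{-11} i$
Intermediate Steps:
$P{\left(T,n \right)} = 17 - n$
$E{\left(s \right)} = -78 - s$ ($E{\left(s \right)} = \left(-234 + 156\right) - s = -78 - s$)
$\frac{1}{-579607 + \left(E{\left(\sqrt{P{\left(0,13 \right)} - 299} \right)} - 177313\right)} = \frac{1}{-579607 - \left(177391 + \sqrt{\left(17 - 13\right) - 299}\right)} = \frac{1}{-579607 - \left(177391 + \sqrt{4 - 299}\right)} = \frac{1}{-579607 - \left(177391 + \sqrt{-295}\right)} = \frac{1}{-579607 - \left(177391 + i \sqrt{295}\right)} = \frac{1}{-756998 - i \sqrt{295}}$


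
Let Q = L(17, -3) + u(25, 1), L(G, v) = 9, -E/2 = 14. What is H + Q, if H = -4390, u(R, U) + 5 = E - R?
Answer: -4439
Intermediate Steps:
E = -28 (E = -2*14 = -28)
u(R, U) = -33 - R (u(R, U) = -5 + (-28 - R) = -33 - R)
Q = -49 (Q = 9 + (-33 - 1*25) = 9 + (-33 - 25) = 9 - 58 = -49)
H + Q = -4390 - 49 = -4439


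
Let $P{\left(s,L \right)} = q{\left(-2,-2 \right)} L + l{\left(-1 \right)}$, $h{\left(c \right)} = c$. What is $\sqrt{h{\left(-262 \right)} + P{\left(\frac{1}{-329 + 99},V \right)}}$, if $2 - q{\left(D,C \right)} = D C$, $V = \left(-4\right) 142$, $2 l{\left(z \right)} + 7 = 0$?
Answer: $\frac{\sqrt{3482}}{2} \approx 29.504$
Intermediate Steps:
$l{\left(z \right)} = - \frac{7}{2}$ ($l{\left(z \right)} = - \frac{7}{2} + \frac{1}{2} \cdot 0 = - \frac{7}{2} + 0 = - \frac{7}{2}$)
$V = -568$
$q{\left(D,C \right)} = 2 - C D$ ($q{\left(D,C \right)} = 2 - D C = 2 - C D$)
$P{\left(s,L \right)} = - \frac{7}{2} - 2 L$ ($P{\left(s,L \right)} = \left(2 - \left(-2\right) \left(-2\right)\right) L - \frac{7}{2} = \left(2 - 4\right) L - \frac{7}{2} = - 2 L - \frac{7}{2} = - \frac{7}{2} - 2 L$)
$\sqrt{h{\left(-262 \right)} + P{\left(\frac{1}{-329 + 99},V \right)}} = \sqrt{-262 - - \frac{2265}{2}} = \sqrt{-262 + \left(- \frac{7}{2} + 1136\right)} = \sqrt{-262 + \frac{2265}{2}} = \sqrt{\frac{1741}{2}} = \frac{\sqrt{3482}}{2}$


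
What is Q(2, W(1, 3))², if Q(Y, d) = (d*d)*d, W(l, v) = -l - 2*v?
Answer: 117649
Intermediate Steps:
Q(Y, d) = d³ (Q(Y, d) = d²*d = d³)
Q(2, W(1, 3))² = ((-1*1 - 2*3)³)² = ((-1 - 6)³)² = ((-7)³)² = (-343)² = 117649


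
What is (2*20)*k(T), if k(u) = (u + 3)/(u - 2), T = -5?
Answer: 80/7 ≈ 11.429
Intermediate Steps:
k(u) = (3 + u)/(-2 + u)
(2*20)*k(T) = (2*20)*((3 - 5)/(-2 - 5)) = 40*(-2/(-7)) = 40*(-⅐*(-2)) = 40*(2/7) = 80/7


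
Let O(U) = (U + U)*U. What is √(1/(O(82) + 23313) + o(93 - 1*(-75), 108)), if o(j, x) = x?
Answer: √145948117829/36761 ≈ 10.392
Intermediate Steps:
O(U) = 2*U² (O(U) = (2*U)*U = 2*U²)
√(1/(O(82) + 23313) + o(93 - 1*(-75), 108)) = √(1/(2*82² + 23313) + 108) = √(1/(2*6724 + 23313) + 108) = √(1/(13448 + 23313) + 108) = √(1/36761 + 108) = √(3970189/36761) = √145948117829/36761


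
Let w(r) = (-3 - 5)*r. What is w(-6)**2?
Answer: 2304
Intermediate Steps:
w(r) = -8*r
w(-6)**2 = (-8*(-6))**2 = 48**2 = 2304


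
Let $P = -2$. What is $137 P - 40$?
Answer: $-314$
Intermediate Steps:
$137 P - 40 = 137 \left(-2\right) - 40 = -274 - 40 = -314$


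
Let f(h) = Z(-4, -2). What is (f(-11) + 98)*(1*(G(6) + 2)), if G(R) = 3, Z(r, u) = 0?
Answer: 490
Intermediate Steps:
f(h) = 0
(f(-11) + 98)*(1*(G(6) + 2)) = (0 + 98)*(1*(3 + 2)) = 98*(1*5) = 98*5 = 490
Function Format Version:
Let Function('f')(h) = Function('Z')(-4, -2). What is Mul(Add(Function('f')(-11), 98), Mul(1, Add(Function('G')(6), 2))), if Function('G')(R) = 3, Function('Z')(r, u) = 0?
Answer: 490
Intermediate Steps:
Function('f')(h) = 0
Mul(Add(Function('f')(-11), 98), Mul(1, Add(Function('G')(6), 2))) = Mul(Add(0, 98), Mul(1, Add(3, 2))) = Mul(98, Mul(1, 5)) = Mul(98, 5) = 490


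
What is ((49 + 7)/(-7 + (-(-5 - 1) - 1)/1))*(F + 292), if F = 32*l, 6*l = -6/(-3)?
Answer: -25424/3 ≈ -8474.7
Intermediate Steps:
l = ⅓ (l = (-6/(-3))/6 = (-6*(-⅓))/6 = (⅙)*2 = ⅓ ≈ 0.33333)
F = 32/3 (F = 32*(⅓) = 32/3 ≈ 10.667)
((49 + 7)/(-7 + (-(-5 - 1) - 1)/1))*(F + 292) = ((49 + 7)/(-7 + (-(-5 - 1) - 1)/1))*(32/3 + 292) = (56/(-7 + (-1*(-6) - 1)*1))*(908/3) = (56/(-7 + (6 - 1)*1))*(908/3) = (56/(-7 + 5*1))*(908/3) = (56/(-7 + 5))*(908/3) = (56/(-2))*(908/3) = (56*(-½))*(908/3) = -28*908/3 = -25424/3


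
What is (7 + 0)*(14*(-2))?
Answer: -196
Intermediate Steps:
(7 + 0)*(14*(-2)) = 7*(-28) = -196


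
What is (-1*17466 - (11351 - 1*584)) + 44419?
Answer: 16186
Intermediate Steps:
(-1*17466 - (11351 - 1*584)) + 44419 = (-17466 - (11351 - 584)) + 44419 = (-17466 - 1*10767) + 44419 = (-17466 - 10767) + 44419 = -28233 + 44419 = 16186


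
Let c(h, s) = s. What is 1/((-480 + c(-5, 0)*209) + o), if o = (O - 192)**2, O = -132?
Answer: 1/104496 ≈ 9.5697e-6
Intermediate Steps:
o = 104976 (o = (-132 - 192)**2 = (-324)**2 = 104976)
1/((-480 + c(-5, 0)*209) + o) = 1/((-480 + 0*209) + 104976) = 1/((-480 + 0) + 104976) = 1/(-480 + 104976) = 1/104496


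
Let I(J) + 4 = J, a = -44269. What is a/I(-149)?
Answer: 44269/153 ≈ 289.34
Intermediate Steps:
I(J) = -4 + J
a/I(-149) = -44269/(-4 - 149) = -44269/(-153) = -44269*(-1/153) = 44269/153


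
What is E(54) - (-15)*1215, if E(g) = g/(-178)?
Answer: 1621998/89 ≈ 18225.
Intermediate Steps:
E(g) = -g/178 (E(g) = g*(-1/178) = -g/178)
E(54) - (-15)*1215 = -1/178*54 - (-15)*1215 = -27/89 - 1*(-18225) = -27/89 + 18225 = 1621998/89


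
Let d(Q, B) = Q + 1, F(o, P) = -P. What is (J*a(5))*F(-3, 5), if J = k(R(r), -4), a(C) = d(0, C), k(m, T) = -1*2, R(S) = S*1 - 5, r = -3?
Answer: 10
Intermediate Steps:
R(S) = -5 + S (R(S) = S - 5 = -5 + S)
d(Q, B) = 1 + Q
k(m, T) = -2
a(C) = 1 (a(C) = 1 + 0 = 1)
J = -2
(J*a(5))*F(-3, 5) = (-2*1)*(-1*5) = -2*(-5) = 10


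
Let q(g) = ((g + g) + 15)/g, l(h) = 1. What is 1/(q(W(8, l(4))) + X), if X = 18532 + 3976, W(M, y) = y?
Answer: 1/22525 ≈ 4.4395e-5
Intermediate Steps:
X = 22508
q(g) = (15 + 2*g)/g (q(g) = (2*g + 15)/g = (15 + 2*g)/g)
1/(q(W(8, l(4))) + X) = 1/((2 + 15/1) + 22508) = 1/((2 + 15*1) + 22508) = 1/((2 + 15) + 22508) = 1/(17 + 22508) = 1/22525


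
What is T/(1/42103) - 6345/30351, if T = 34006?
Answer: 14485061468191/10117 ≈ 1.4318e+9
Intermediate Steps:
T/(1/42103) - 6345/30351 = 34006/(1/42103) - 6345/30351 = 34006/(1/42103) - 6345*1/30351 = 34006*42103 - 2115/10117 = 1431754618 - 2115/10117 = 14485061468191/10117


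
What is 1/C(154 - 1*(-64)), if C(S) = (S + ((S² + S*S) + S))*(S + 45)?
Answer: 1/25112292 ≈ 3.9821e-8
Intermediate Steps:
C(S) = (45 + S)*(2*S + 2*S²) (C(S) = (S + ((S² + S²) + S))*(45 + S) = (S + (2*S² + S))*(45 + S) = (S + (S + 2*S²))*(45 + S) = (2*S + 2*S²)*(45 + S) = (45 + S)*(2*S + 2*S²))
1/C(154 - 1*(-64)) = 1/(2*(154 - 1*(-64))*(45 + (154 - 1*(-64))² + 46*(154 - 1*(-64)))) = 1/(2*(154 + 64)*(45 + (154 + 64)² + 46*(154 + 64))) = 1/(2*218*(45 + 218² + 46*218)) = 1/(2*218*(45 + 47524 + 10028)) = 1/(2*218*57597) = 1/25112292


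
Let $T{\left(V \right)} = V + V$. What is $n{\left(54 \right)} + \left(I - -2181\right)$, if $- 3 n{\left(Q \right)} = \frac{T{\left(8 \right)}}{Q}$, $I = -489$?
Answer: $\frac{137044}{81} \approx 1691.9$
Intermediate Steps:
$T{\left(V \right)} = 2 V$
$n{\left(Q \right)} = - \frac{16}{3 Q}$ ($n{\left(Q \right)} = - \frac{2 \cdot 8 \frac{1}{Q}}{3} = - \frac{16 \frac{1}{Q}}{3} = - \frac{16}{3 Q}$)
$n{\left(54 \right)} + \left(I - -2181\right) = - \frac{16}{3 \cdot 54} - -1692 = \left(- \frac{16}{3}\right) \frac{1}{54} + \left(-489 + 2181\right) = - \frac{8}{81} + 1692 = \frac{137044}{81}$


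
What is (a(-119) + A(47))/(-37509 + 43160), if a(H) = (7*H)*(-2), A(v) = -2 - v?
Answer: 1617/5651 ≈ 0.28614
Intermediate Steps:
a(H) = -14*H
(a(-119) + A(47))/(-37509 + 43160) = (-14*(-119) + (-2 - 1*47))/(-37509 + 43160) = (1666 + (-2 - 47))/5651 = (1666 - 49)*(1/5651) = 1617*(1/5651) = 1617/5651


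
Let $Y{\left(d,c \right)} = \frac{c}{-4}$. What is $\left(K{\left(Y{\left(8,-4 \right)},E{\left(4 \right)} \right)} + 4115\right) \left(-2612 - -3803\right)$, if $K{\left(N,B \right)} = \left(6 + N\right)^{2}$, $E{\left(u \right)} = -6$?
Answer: $4959324$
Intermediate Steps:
$Y{\left(d,c \right)} = - \frac{c}{4}$ ($Y{\left(d,c \right)} = c \left(- \frac{1}{4}\right) = - \frac{c}{4}$)
$\left(K{\left(Y{\left(8,-4 \right)},E{\left(4 \right)} \right)} + 4115\right) \left(-2612 - -3803\right) = \left(\left(6 - -1\right)^{2} + 4115\right) \left(-2612 - -3803\right) = \left(\left(6 + 1\right)^{2} + 4115\right) \left(-2612 + 3803\right) = \left(7^{2} + 4115\right) 1191 = \left(49 + 4115\right) 1191 = 4164 \cdot 1191 = 4959324$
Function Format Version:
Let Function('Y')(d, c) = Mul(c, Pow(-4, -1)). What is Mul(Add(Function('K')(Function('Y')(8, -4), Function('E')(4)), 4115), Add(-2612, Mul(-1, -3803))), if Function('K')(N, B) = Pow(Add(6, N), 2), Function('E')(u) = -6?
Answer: 4959324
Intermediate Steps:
Function('Y')(d, c) = Mul(Rational(-1, 4), c) (Function('Y')(d, c) = Mul(c, Rational(-1, 4)) = Mul(Rational(-1, 4), c))
Mul(Add(Function('K')(Function('Y')(8, -4), Function('E')(4)), 4115), Add(-2612, Mul(-1, -3803))) = Mul(Add(Pow(Add(6, Mul(Rational(-1, 4), -4)), 2), 4115), Add(-2612, Mul(-1, -3803))) = Mul(Add(Pow(Add(6, 1), 2), 4115), Add(-2612, 3803)) = Mul(Add(Pow(7, 2), 4115), 1191) = Mul(Add(49, 4115), 1191) = Mul(4164, 1191) = 4959324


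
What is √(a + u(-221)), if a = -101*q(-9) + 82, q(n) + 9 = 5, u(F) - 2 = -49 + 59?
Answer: √498 ≈ 22.316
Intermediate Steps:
u(F) = 12 (u(F) = 2 + (-49 + 59) = 2 + 10 = 12)
q(n) = -4 (q(n) = -9 + 5 = -4)
a = 486 (a = -101*(-4) + 82 = 404 + 82 = 486)
√(a + u(-221)) = √(486 + 12) = √498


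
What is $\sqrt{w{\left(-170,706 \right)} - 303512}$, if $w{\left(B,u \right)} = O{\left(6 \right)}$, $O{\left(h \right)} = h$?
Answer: $7 i \sqrt{6194} \approx 550.91 i$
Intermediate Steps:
$w{\left(B,u \right)} = 6$
$\sqrt{w{\left(-170,706 \right)} - 303512} = \sqrt{6 - 303512} = \sqrt{-303506} = 7 i \sqrt{6194}$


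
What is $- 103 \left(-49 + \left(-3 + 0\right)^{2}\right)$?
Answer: $4120$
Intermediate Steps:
$- 103 \left(-49 + \left(-3 + 0\right)^{2}\right) = - 103 \left(-49 + \left(-3\right)^{2}\right) = - 103 \left(-49 + 9\right) = \left(-103\right) \left(-40\right) = 4120$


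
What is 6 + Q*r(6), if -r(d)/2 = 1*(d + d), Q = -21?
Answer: 510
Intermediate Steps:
r(d) = -4*d (r(d) = -2*(d + d) = -2*2*d = -4*d)
6 + Q*r(6) = 6 - (-84)*6 = 6 - 21*(-24) = 6 + 504 = 510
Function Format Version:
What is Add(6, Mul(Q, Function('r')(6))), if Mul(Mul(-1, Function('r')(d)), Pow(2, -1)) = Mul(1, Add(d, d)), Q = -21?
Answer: 510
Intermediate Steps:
Function('r')(d) = Mul(-4, d) (Function('r')(d) = Mul(-2, Mul(1, Add(d, d))) = Mul(-2, Mul(1, Mul(2, d))) = Mul(-2, Mul(2, d)) = Mul(-4, d))
Add(6, Mul(Q, Function('r')(6))) = Add(6, Mul(-21, Mul(-4, 6))) = Add(6, Mul(-21, -24)) = Add(6, 504) = 510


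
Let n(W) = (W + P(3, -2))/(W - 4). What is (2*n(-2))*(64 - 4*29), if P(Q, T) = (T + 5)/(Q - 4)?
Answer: -260/3 ≈ -86.667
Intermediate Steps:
P(Q, T) = (5 + T)/(-4 + Q)
n(W) = (-3 + W)/(-4 + W) (n(W) = (W + (5 - 2)/(-4 + 3))/(W - 4) = (W + 3/(-1))/(-4 + W) = (W - 1*3)/(-4 + W) = (W - 3)/(-4 + W) = (-3 + W)/(-4 + W))
(2*n(-2))*(64 - 4*29) = (2*((-3 - 2)/(-4 - 2)))*(64 - 4*29) = (2*(-5/(-6)))*(64 - 116) = (2*(-⅙*(-5)))*(-52) = (2*(⅚))*(-52) = (5/3)*(-52) = -260/3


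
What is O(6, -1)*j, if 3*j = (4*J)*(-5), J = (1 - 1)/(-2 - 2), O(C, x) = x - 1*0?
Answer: 0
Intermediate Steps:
O(C, x) = x (O(C, x) = x + 0 = x)
J = 0 (J = 0/(-4) = 0*(-¼) = 0)
j = 0 (j = ((4*0)*(-5))/3 = (0*(-5))/3 = (⅓)*0 = 0)
O(6, -1)*j = -1*0 = 0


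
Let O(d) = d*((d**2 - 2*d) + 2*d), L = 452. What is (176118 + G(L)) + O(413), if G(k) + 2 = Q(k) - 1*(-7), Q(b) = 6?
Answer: 70621126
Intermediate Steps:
O(d) = d**3 (O(d) = d*d**2 = d**3)
G(k) = 11 (G(k) = -2 + (6 - 1*(-7)) = -2 + (6 + 7) = -2 + 13 = 11)
(176118 + G(L)) + O(413) = (176118 + 11) + 413**3 = 176129 + 70444997 = 70621126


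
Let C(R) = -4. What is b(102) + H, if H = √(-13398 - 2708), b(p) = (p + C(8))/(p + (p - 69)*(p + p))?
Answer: 49/3417 + I*√16106 ≈ 0.01434 + 126.91*I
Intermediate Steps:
b(p) = (-4 + p)/(p + 2*p*(-69 + p)) (b(p) = (p - 4)/(p + (p - 69)*(p + p)) = (-4 + p)/(p + (-69 + p)*(2*p)) = (-4 + p)/(p + 2*p*(-69 + p)))
H = I*√16106 (H = √(-16106) = I*√16106 ≈ 126.91*I)
b(102) + H = (-4 + 102)/(102*(-137 + 2*102)) + I*√16106 = (1/102)*98/(-137 + 204) + I*√16106 = (1/102)*98/67 + I*√16106 = (1/102)*(1/67)*98 + I*√16106 = 49/3417 + I*√16106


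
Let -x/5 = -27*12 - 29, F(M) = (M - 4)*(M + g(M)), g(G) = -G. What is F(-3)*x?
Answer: 0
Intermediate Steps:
F(M) = 0 (F(M) = (M - 4)*(M - M) = (-4 + M)*0 = 0)
x = 1765 (x = -5*(-27*12 - 29) = -5*(-324 - 29) = -5*(-353) = 1765)
F(-3)*x = 0*1765 = 0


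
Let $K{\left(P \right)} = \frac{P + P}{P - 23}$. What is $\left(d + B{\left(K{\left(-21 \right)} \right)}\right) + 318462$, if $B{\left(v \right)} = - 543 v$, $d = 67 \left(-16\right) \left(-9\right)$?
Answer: $\frac{7207017}{22} \approx 3.2759 \cdot 10^{5}$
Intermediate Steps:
$d = 9648$ ($d = \left(-1072\right) \left(-9\right) = 9648$)
$K{\left(P \right)} = \frac{2 P}{-23 + P}$
$\left(d + B{\left(K{\left(-21 \right)} \right)}\right) + 318462 = \left(9648 - 543 \cdot 2 \left(-21\right) \frac{1}{-23 - 21}\right) + 318462 = \left(9648 - 543 \cdot 2 \left(-21\right) \frac{1}{-44}\right) + 318462 = \left(9648 - 543 \cdot 2 \left(-21\right) \left(- \frac{1}{44}\right)\right) + 318462 = \left(9648 - \frac{11403}{22}\right) + 318462 = \frac{200853}{22} + 318462 = \frac{7207017}{22}$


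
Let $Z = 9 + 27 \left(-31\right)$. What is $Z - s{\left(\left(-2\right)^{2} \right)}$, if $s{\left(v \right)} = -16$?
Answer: $-812$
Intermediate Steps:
$Z = -828$ ($Z = 9 - 837 = -828$)
$Z - s{\left(\left(-2\right)^{2} \right)} = -828 - -16 = -828 + 16 = -812$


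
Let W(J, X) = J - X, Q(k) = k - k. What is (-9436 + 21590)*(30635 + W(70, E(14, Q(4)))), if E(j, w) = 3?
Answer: 373152108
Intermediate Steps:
Q(k) = 0
(-9436 + 21590)*(30635 + W(70, E(14, Q(4)))) = (-9436 + 21590)*(30635 + (70 - 1*3)) = 12154*(30635 + (70 - 3)) = 12154*(30635 + 67) = 12154*30702 = 373152108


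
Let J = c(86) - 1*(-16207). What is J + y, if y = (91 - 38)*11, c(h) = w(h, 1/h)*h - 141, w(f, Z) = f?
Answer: 24045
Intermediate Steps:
c(h) = -141 + h² (c(h) = h*h - 141 = h² - 141 = -141 + h²)
y = 583 (y = 53*11 = 583)
J = 23462 (J = (-141 + 86²) - 1*(-16207) = (-141 + 7396) + 16207 = 7255 + 16207 = 23462)
J + y = 23462 + 583 = 24045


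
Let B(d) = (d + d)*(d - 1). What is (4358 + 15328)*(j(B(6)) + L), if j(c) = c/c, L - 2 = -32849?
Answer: -646606356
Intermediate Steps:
L = -32847 (L = 2 - 32849 = -32847)
B(d) = 2*d*(-1 + d) (B(d) = (2*d)*(-1 + d) = 2*d*(-1 + d))
j(c) = 1
(4358 + 15328)*(j(B(6)) + L) = (4358 + 15328)*(1 - 32847) = 19686*(-32846) = -646606356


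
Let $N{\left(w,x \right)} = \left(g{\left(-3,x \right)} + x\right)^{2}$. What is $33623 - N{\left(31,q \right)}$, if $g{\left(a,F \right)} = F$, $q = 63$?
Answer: $17747$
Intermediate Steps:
$N{\left(w,x \right)} = 4 x^{2}$ ($N{\left(w,x \right)} = \left(x + x\right)^{2} = \left(2 x\right)^{2} = 4 x^{2}$)
$33623 - N{\left(31,q \right)} = 33623 - 4 \cdot 63^{2} = 33623 - 4 \cdot 3969 = 33623 - 15876 = 17747$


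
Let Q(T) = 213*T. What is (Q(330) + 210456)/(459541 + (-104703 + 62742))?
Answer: 140373/208790 ≈ 0.67232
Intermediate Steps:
(Q(330) + 210456)/(459541 + (-104703 + 62742)) = (213*330 + 210456)/(459541 + (-104703 + 62742)) = (70290 + 210456)/(459541 - 41961) = 280746/417580 = 280746*(1/417580) = 140373/208790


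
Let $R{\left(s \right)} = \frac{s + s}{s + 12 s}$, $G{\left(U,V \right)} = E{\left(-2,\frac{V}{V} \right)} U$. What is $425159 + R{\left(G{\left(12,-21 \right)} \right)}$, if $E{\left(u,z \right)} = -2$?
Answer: $\frac{5527069}{13} \approx 4.2516 \cdot 10^{5}$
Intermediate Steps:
$G{\left(U,V \right)} = - 2 U$
$R{\left(s \right)} = \frac{2}{13}$ ($R{\left(s \right)} = \frac{2 s}{13 s} = 2 s \frac{1}{13 s} = \frac{2}{13}$)
$425159 + R{\left(G{\left(12,-21 \right)} \right)} = 425159 + \frac{2}{13} = \frac{5527069}{13}$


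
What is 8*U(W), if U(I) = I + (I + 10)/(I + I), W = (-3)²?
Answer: 724/9 ≈ 80.444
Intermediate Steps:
W = 9
U(I) = I + (10 + I)/(2*I) (U(I) = I + (10 + I)/((2*I)) = I + (10 + I)*(1/(2*I)) = I + (10 + I)/(2*I))
8*U(W) = 8*(½ + 9 + 5/9) = 8*(181/18) = 724/9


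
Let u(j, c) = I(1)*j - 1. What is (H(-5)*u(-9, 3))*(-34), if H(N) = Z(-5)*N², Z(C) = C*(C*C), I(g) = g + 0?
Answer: -1062500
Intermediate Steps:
I(g) = g
Z(C) = C³ (Z(C) = C*C² = C³)
u(j, c) = -1 + j (u(j, c) = 1*j - 1 = j - 1 = -1 + j)
H(N) = -125*N² (H(N) = (-5)³*N² = -125*N²)
(H(-5)*u(-9, 3))*(-34) = ((-125*(-5)²)*(-1 - 9))*(-34) = (-125*25*(-10))*(-34) = -3125*(-10)*(-34) = 31250*(-34) = -1062500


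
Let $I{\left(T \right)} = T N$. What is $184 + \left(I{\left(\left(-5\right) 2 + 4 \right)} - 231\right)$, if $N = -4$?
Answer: $-23$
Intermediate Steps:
$I{\left(T \right)} = - 4 T$ ($I{\left(T \right)} = T \left(-4\right) = - 4 T$)
$184 + \left(I{\left(\left(-5\right) 2 + 4 \right)} - 231\right) = 184 - \left(231 + 4 \left(\left(-5\right) 2 + 4\right)\right) = 184 - \left(231 + 4 \left(-10 + 4\right)\right) = 184 - 207 = -23$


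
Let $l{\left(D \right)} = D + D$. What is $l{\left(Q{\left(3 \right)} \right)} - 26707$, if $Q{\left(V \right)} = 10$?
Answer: $-26687$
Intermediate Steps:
$l{\left(D \right)} = 2 D$
$l{\left(Q{\left(3 \right)} \right)} - 26707 = 2 \cdot 10 - 26707 = 20 - 26707 = -26687$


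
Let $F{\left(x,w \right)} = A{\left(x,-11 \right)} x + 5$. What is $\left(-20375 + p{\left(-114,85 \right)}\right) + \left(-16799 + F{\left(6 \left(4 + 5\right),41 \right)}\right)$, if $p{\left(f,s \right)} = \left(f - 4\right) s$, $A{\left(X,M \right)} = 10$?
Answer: $-46659$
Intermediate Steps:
$p{\left(f,s \right)} = s \left(-4 + f\right)$ ($p{\left(f,s \right)} = \left(-4 + f\right) s = s \left(-4 + f\right)$)
$F{\left(x,w \right)} = 5 + 10 x$ ($F{\left(x,w \right)} = 10 x + 5 = 5 + 10 x$)
$\left(-20375 + p{\left(-114,85 \right)}\right) + \left(-16799 + F{\left(6 \left(4 + 5\right),41 \right)}\right) = \left(-20375 + 85 \left(-4 - 114\right)\right) - \left(16794 - 60 \left(4 + 5\right)\right) = \left(-20375 + 85 \left(-118\right)\right) - \left(16794 - 60 \cdot 9\right) = \left(-20375 - 10030\right) + \left(-16799 + \left(5 + 10 \cdot 54\right)\right) = -30405 + \left(-16799 + \left(5 + 540\right)\right) = -30405 + \left(-16799 + 545\right) = -30405 - 16254 = -46659$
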